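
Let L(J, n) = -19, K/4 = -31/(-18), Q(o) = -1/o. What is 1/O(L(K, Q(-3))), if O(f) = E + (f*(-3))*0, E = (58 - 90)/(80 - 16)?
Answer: -2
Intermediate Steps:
K = 62/9 (K = 4*(-31/(-18)) = 4*(-31*(-1/18)) = 4*(31/18) = 62/9 ≈ 6.8889)
E = -½ (E = -32/64 = -32*1/64 = -½ ≈ -0.50000)
O(f) = -½ (O(f) = -½ + (f*(-3))*0 = -½ - 3*f*0 = -½ + 0 = -½)
1/O(L(K, Q(-3))) = 1/(-½) = -2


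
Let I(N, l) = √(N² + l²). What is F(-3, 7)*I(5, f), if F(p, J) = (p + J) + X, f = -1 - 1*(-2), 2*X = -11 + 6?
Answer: 3*√26/2 ≈ 7.6485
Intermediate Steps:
X = -5/2 (X = (-11 + 6)/2 = (½)*(-5) = -5/2 ≈ -2.5000)
f = 1 (f = -1 + 2 = 1)
F(p, J) = -5/2 + J + p (F(p, J) = (p + J) - 5/2 = (J + p) - 5/2 = -5/2 + J + p)
F(-3, 7)*I(5, f) = (-5/2 + 7 - 3)*√(5² + 1²) = 3*√(25 + 1)/2 = 3*√26/2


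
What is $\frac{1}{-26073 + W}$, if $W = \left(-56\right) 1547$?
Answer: $- \frac{1}{112705} \approx -8.8727 \cdot 10^{-6}$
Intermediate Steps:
$W = -86632$
$\frac{1}{-26073 + W} = \frac{1}{-26073 - 86632} = \frac{1}{-112705} = - \frac{1}{112705}$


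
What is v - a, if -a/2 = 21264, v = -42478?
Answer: 50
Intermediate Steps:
a = -42528 (a = -2*21264 = -42528)
v - a = -42478 - 1*(-42528) = -42478 + 42528 = 50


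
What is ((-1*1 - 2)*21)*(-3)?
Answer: 189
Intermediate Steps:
((-1*1 - 2)*21)*(-3) = ((-1 - 2)*21)*(-3) = -3*21*(-3) = -63*(-3) = 189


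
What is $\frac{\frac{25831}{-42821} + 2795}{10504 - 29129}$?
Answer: $- \frac{119658864}{797541125} \approx -0.15003$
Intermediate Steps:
$\frac{\frac{25831}{-42821} + 2795}{10504 - 29129} = \frac{25831 \left(- \frac{1}{42821}\right) + 2795}{-18625} = \left(- \frac{25831}{42821} + 2795\right) \left(- \frac{1}{18625}\right) = \frac{119658864}{42821} \left(- \frac{1}{18625}\right) = - \frac{119658864}{797541125}$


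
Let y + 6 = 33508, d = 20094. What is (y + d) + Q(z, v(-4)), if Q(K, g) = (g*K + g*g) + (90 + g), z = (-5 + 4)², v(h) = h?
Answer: 53694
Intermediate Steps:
z = 1 (z = (-1)² = 1)
Q(K, g) = 90 + g + g² + K*g (Q(K, g) = (K*g + g²) + (90 + g) = (g² + K*g) + (90 + g) = 90 + g + g² + K*g)
y = 33502 (y = -6 + 33508 = 33502)
(y + d) + Q(z, v(-4)) = (33502 + 20094) + (90 - 4 + (-4)² + 1*(-4)) = 53596 + (90 - 4 + 16 - 4) = 53596 + 98 = 53694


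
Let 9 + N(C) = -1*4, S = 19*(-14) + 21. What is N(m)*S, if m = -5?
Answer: 3185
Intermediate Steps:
S = -245 (S = -266 + 21 = -245)
N(C) = -13 (N(C) = -9 - 1*4 = -9 - 4 = -13)
N(m)*S = -13*(-245) = 3185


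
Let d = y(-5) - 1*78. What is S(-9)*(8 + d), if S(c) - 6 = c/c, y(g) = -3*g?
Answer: -385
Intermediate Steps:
S(c) = 7 (S(c) = 6 + c/c = 6 + 1 = 7)
d = -63 (d = -3*(-5) - 1*78 = 15 - 78 = -63)
S(-9)*(8 + d) = 7*(8 - 63) = 7*(-55) = -385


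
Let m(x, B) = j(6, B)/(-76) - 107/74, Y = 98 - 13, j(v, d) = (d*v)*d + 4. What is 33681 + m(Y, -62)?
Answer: 46926695/1406 ≈ 33376.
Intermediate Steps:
j(v, d) = 4 + v*d² (j(v, d) = v*d² + 4 = 4 + v*d²)
Y = 85
m(x, B) = -2107/1406 - 3*B²/38 (m(x, B) = (4 + 6*B²)/(-76) - 107/74 = (4 + 6*B²)*(-1/76) - 107*1/74 = (-1/19 - 3*B²/38) - 107/74 = -2107/1406 - 3*B²/38)
33681 + m(Y, -62) = 33681 + (-2107/1406 - 3/38*(-62)²) = 33681 + (-2107/1406 - 3/38*3844) = 33681 + (-2107/1406 - 5766/19) = 33681 - 428791/1406 = 46926695/1406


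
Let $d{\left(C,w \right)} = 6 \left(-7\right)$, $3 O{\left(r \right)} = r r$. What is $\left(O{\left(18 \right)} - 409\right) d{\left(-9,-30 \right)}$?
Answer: $12642$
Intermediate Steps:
$O{\left(r \right)} = \frac{r^{2}}{3}$ ($O{\left(r \right)} = \frac{r r}{3} = \frac{r^{2}}{3}$)
$d{\left(C,w \right)} = -42$
$\left(O{\left(18 \right)} - 409\right) d{\left(-9,-30 \right)} = \left(\frac{18^{2}}{3} - 409\right) \left(-42\right) = \left(\frac{1}{3} \cdot 324 - 409\right) \left(-42\right) = \left(108 - 409\right) \left(-42\right) = \left(-301\right) \left(-42\right) = 12642$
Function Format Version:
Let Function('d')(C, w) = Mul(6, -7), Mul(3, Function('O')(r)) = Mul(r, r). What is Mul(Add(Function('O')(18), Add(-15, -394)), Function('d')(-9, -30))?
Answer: 12642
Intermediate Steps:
Function('O')(r) = Mul(Rational(1, 3), Pow(r, 2)) (Function('O')(r) = Mul(Rational(1, 3), Mul(r, r)) = Mul(Rational(1, 3), Pow(r, 2)))
Function('d')(C, w) = -42
Mul(Add(Function('O')(18), Add(-15, -394)), Function('d')(-9, -30)) = Mul(Add(Mul(Rational(1, 3), Pow(18, 2)), Add(-15, -394)), -42) = Mul(Add(Mul(Rational(1, 3), 324), -409), -42) = Mul(Add(108, -409), -42) = Mul(-301, -42) = 12642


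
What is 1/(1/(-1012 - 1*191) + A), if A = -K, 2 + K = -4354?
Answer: 1203/5240267 ≈ 0.00022957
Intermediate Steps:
K = -4356 (K = -2 - 4354 = -4356)
A = 4356 (A = -1*(-4356) = 4356)
1/(1/(-1012 - 1*191) + A) = 1/(1/(-1012 - 1*191) + 4356) = 1/(1/(-1012 - 191) + 4356) = 1/(1/(-1203) + 4356) = 1/(-1/1203 + 4356) = 1/(5240267/1203) = 1203/5240267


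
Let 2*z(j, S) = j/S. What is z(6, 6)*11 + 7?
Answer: 25/2 ≈ 12.500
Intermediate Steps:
z(j, S) = j/(2*S) (z(j, S) = (j/S)/2 = j/(2*S))
z(6, 6)*11 + 7 = ((1/2)*6/6)*11 + 7 = ((1/2)*6*(1/6))*11 + 7 = (1/2)*11 + 7 = 11/2 + 7 = 25/2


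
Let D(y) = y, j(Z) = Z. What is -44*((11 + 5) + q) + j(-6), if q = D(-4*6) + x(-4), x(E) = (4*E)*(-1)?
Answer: -358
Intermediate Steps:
x(E) = -4*E
q = -8 (q = -4*6 - 4*(-4) = -24 + 16 = -8)
-44*((11 + 5) + q) + j(-6) = -44*((11 + 5) - 8) - 6 = -44*(16 - 8) - 6 = -44*8 - 6 = -352 - 6 = -358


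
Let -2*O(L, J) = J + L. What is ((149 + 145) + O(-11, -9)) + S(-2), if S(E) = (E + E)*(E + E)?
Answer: 320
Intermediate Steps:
O(L, J) = -J/2 - L/2 (O(L, J) = -(J + L)/2 = -J/2 - L/2)
S(E) = 4*E² (S(E) = (2*E)*(2*E) = 4*E²)
((149 + 145) + O(-11, -9)) + S(-2) = ((149 + 145) + (-½*(-9) - ½*(-11))) + 4*(-2)² = (294 + (9/2 + 11/2)) + 4*4 = (294 + 10) + 16 = 304 + 16 = 320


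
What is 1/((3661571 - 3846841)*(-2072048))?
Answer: 1/383888332960 ≈ 2.6049e-12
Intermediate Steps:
1/((3661571 - 3846841)*(-2072048)) = -1/2072048/(-185270) = -1/185270*(-1/2072048) = 1/383888332960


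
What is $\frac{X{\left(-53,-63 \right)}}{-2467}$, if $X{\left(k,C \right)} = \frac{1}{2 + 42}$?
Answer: $- \frac{1}{108548} \approx -9.2125 \cdot 10^{-6}$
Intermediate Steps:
$X{\left(k,C \right)} = \frac{1}{44}$
$\frac{X{\left(-53,-63 \right)}}{-2467} = \frac{1}{44 \left(-2467\right)} = \frac{1}{44} \left(- \frac{1}{2467}\right) = - \frac{1}{108548}$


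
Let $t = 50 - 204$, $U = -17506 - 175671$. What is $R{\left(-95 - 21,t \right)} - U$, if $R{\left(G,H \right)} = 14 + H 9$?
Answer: $191805$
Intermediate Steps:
$U = -193177$
$t = -154$
$R{\left(G,H \right)} = 14 + 9 H$
$R{\left(-95 - 21,t \right)} - U = \left(14 + 9 \left(-154\right)\right) - -193177 = \left(14 - 1386\right) + 193177 = -1372 + 193177 = 191805$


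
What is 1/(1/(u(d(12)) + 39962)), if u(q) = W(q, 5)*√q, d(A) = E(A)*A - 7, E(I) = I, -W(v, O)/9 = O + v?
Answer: 39962 - 1278*√137 ≈ 25003.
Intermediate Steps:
W(v, O) = -9*O - 9*v (W(v, O) = -9*(O + v) = -9*O - 9*v)
d(A) = -7 + A² (d(A) = A*A - 7 = A² - 7 = -7 + A²)
u(q) = √q*(-45 - 9*q) (u(q) = (-9*5 - 9*q)*√q = (-45 - 9*q)*√q = √q*(-45 - 9*q))
1/(1/(u(d(12)) + 39962)) = 1/(1/(9*√(-7 + 12²)*(-5 - (-7 + 12²)) + 39962)) = 1/(1/(9*√(-7 + 144)*(-5 - (-7 + 144)) + 39962)) = 1/(1/(9*√137*(-5 - 1*137) + 39962)) = 1/(1/(9*√137*(-5 - 137) + 39962)) = 1/(1/(9*√137*(-142) + 39962)) = 1/(1/(-1278*√137 + 39962)) = 1/(1/(39962 - 1278*√137)) = 39962 - 1278*√137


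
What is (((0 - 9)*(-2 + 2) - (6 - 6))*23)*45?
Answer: 0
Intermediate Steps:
(((0 - 9)*(-2 + 2) - (6 - 6))*23)*45 = ((-9*0 - 1*0)*23)*45 = ((0 + 0)*23)*45 = (0*23)*45 = 0*45 = 0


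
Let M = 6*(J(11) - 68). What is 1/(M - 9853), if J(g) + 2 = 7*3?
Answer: -1/10147 ≈ -9.8551e-5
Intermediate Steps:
J(g) = 19 (J(g) = -2 + 7*3 = -2 + 21 = 19)
M = -294 (M = 6*(19 - 68) = 6*(-49) = -294)
1/(M - 9853) = 1/(-294 - 9853) = 1/(-10147) = -1/10147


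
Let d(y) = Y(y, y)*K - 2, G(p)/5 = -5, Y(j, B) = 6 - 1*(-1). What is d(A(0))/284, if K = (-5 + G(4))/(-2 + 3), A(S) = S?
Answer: -53/71 ≈ -0.74648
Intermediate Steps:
Y(j, B) = 7 (Y(j, B) = 6 + 1 = 7)
G(p) = -25 (G(p) = 5*(-5) = -25)
K = -30 (K = (-5 - 25)/(-2 + 3) = -30/1 = -30*1 = -30)
d(y) = -212 (d(y) = 7*(-30) - 2 = -210 - 2 = -212)
d(A(0))/284 = -212/284 = -212*1/284 = -53/71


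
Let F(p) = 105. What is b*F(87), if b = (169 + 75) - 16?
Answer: 23940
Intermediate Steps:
b = 228 (b = 244 - 16 = 228)
b*F(87) = 228*105 = 23940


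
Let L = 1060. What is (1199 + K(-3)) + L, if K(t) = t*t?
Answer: 2268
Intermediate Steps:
K(t) = t²
(1199 + K(-3)) + L = (1199 + (-3)²) + 1060 = (1199 + 9) + 1060 = 1208 + 1060 = 2268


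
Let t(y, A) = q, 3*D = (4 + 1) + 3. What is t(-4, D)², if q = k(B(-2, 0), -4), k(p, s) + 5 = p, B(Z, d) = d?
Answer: 25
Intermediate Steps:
D = 8/3 (D = ((4 + 1) + 3)/3 = (5 + 3)/3 = (⅓)*8 = 8/3 ≈ 2.6667)
k(p, s) = -5 + p
q = -5 (q = -5 + 0 = -5)
t(y, A) = -5
t(-4, D)² = (-5)² = 25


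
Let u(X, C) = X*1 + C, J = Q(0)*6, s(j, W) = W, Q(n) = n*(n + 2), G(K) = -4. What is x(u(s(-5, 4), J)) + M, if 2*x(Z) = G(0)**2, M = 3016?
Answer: 3024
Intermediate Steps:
Q(n) = n*(2 + n)
J = 0 (J = (0*(2 + 0))*6 = (0*2)*6 = 0*6 = 0)
u(X, C) = C + X (u(X, C) = X + C = C + X)
x(Z) = 8 (x(Z) = (1/2)*(-4)**2 = (1/2)*16 = 8)
x(u(s(-5, 4), J)) + M = 8 + 3016 = 3024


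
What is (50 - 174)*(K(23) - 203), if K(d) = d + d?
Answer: 19468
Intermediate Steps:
K(d) = 2*d
(50 - 174)*(K(23) - 203) = (50 - 174)*(2*23 - 203) = -124*(46 - 203) = -124*(-157) = 19468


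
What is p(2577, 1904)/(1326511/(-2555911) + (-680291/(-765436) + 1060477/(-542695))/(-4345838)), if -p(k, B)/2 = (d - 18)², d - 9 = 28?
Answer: 3331356895949312103711995920/2394687725139441079869063 ≈ 1391.1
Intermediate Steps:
d = 37 (d = 9 + 28 = 37)
p(k, B) = -722 (p(k, B) = -2*(37 - 18)² = -2*19² = -2*361 = -722)
p(2577, 1904)/(1326511/(-2555911) + (-680291/(-765436) + 1060477/(-542695))/(-4345838)) = -722/(1326511/(-2555911) + (-680291/(-765436) + 1060477/(-542695))/(-4345838)) = -722/(1326511*(-1/2555911) + (-680291*(-1/765436) + 1060477*(-1/542695))*(-1/4345838)) = -722/(-1326511/2555911 + (680291/765436 - 1060477/542695)*(-1/4345838)) = -722/(-1326511/2555911 - 442536748727/415398290020*(-1/4345838)) = -722/(-1326511/2555911 + 442536748727/1805253673903936760) = -722/(-2394687725139441079869063/4614067722921484908188360) = -722*(-4614067722921484908188360/2394687725139441079869063) = 3331356895949312103711995920/2394687725139441079869063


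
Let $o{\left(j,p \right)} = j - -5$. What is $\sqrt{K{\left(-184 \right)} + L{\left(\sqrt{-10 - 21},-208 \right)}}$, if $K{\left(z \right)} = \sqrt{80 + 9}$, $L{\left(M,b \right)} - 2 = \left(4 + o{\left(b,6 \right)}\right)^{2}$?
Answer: $\sqrt{39603 + \sqrt{89}} \approx 199.03$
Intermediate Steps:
$o{\left(j,p \right)} = 5 + j$ ($o{\left(j,p \right)} = j + 5 = 5 + j$)
$L{\left(M,b \right)} = 2 + \left(9 + b\right)^{2}$ ($L{\left(M,b \right)} = 2 + \left(4 + \left(5 + b\right)\right)^{2} = 2 + \left(9 + b\right)^{2}$)
$K{\left(z \right)} = \sqrt{89}$
$\sqrt{K{\left(-184 \right)} + L{\left(\sqrt{-10 - 21},-208 \right)}} = \sqrt{\sqrt{89} + \left(2 + \left(9 - 208\right)^{2}\right)} = \sqrt{\sqrt{89} + \left(2 + \left(-199\right)^{2}\right)} = \sqrt{\sqrt{89} + \left(2 + 39601\right)} = \sqrt{\sqrt{89} + 39603} = \sqrt{39603 + \sqrt{89}}$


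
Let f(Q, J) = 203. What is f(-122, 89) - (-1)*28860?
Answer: 29063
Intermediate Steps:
f(-122, 89) - (-1)*28860 = 203 - (-1)*28860 = 203 - 1*(-28860) = 203 + 28860 = 29063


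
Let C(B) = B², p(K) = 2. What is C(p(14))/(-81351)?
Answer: -4/81351 ≈ -4.9170e-5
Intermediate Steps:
C(p(14))/(-81351) = 2²/(-81351) = 4*(-1/81351) = -4/81351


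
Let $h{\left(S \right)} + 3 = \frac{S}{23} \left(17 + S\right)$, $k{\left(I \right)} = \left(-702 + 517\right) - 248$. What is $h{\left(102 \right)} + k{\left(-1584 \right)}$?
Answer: $\frac{2110}{23} \approx 91.739$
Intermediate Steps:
$k{\left(I \right)} = -433$ ($k{\left(I \right)} = -185 - 248 = -433$)
$h{\left(S \right)} = -3 + \frac{S \left(17 + S\right)}{23}$ ($h{\left(S \right)} = -3 + \frac{S}{23} \left(17 + S\right) = -3 + \frac{S \left(17 + S\right)}{23}$)
$h{\left(102 \right)} + k{\left(-1584 \right)} = \left(-3 + \frac{102^{2}}{23} + \frac{17}{23} \cdot 102\right) - 433 = \left(-3 + \frac{1}{23} \cdot 10404 + \frac{1734}{23}\right) - 433 = \left(-3 + \frac{10404}{23} + \frac{1734}{23}\right) - 433 = \frac{12069}{23} - 433 = \frac{2110}{23}$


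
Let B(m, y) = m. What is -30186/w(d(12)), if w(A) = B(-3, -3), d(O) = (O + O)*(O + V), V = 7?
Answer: 10062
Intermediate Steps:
d(O) = 2*O*(7 + O) (d(O) = (O + O)*(O + 7) = (2*O)*(7 + O) = 2*O*(7 + O))
w(A) = -3
-30186/w(d(12)) = -30186/(-3) = -30186*(-⅓) = 10062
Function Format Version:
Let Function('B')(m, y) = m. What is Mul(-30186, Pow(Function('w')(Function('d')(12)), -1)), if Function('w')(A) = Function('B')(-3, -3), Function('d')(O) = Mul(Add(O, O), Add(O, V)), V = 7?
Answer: 10062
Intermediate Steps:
Function('d')(O) = Mul(2, O, Add(7, O)) (Function('d')(O) = Mul(Add(O, O), Add(O, 7)) = Mul(Mul(2, O), Add(7, O)) = Mul(2, O, Add(7, O)))
Function('w')(A) = -3
Mul(-30186, Pow(Function('w')(Function('d')(12)), -1)) = Mul(-30186, Pow(-3, -1)) = Mul(-30186, Rational(-1, 3)) = 10062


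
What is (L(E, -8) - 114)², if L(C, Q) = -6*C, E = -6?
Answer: 6084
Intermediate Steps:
(L(E, -8) - 114)² = (-6*(-6) - 114)² = (36 - 114)² = (-78)² = 6084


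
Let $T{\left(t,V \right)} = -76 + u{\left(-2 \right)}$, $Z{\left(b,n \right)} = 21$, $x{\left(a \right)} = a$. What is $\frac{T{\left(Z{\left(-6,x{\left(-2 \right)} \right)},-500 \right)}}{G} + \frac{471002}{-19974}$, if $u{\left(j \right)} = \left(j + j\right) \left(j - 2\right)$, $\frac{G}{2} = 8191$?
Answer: $- \frac{1929288301}{81803517} \approx -23.584$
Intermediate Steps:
$G = 16382$ ($G = 2 \cdot 8191 = 16382$)
$u{\left(j \right)} = 2 j \left(-2 + j\right)$
$T{\left(t,V \right)} = -60$ ($T{\left(t,V \right)} = -76 + 2 \left(-2\right) \left(-2 - 2\right) = -76 + 2 \left(-2\right) \left(-4\right) = -76 + 16 = -60$)
$\frac{T{\left(Z{\left(-6,x{\left(-2 \right)} \right)},-500 \right)}}{G} + \frac{471002}{-19974} = - \frac{60}{16382} + \frac{471002}{-19974} = \left(-60\right) \frac{1}{16382} + 471002 \left(- \frac{1}{19974}\right) = - \frac{30}{8191} - \frac{235501}{9987} = - \frac{1929288301}{81803517}$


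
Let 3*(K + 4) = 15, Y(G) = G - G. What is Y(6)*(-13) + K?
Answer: 1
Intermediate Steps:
Y(G) = 0
K = 1 (K = -4 + (⅓)*15 = -4 + 5 = 1)
Y(6)*(-13) + K = 0*(-13) + 1 = 0 + 1 = 1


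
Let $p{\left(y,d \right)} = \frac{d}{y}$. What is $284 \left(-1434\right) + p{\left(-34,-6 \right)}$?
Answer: $- \frac{6923349}{17} \approx -4.0726 \cdot 10^{5}$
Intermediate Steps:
$284 \left(-1434\right) + p{\left(-34,-6 \right)} = 284 \left(-1434\right) - \frac{6}{-34} = -407256 - - \frac{3}{17} = -407256 + \frac{3}{17} = - \frac{6923349}{17}$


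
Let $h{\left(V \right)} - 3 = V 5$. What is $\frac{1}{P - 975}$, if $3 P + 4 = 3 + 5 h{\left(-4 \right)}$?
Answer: $- \frac{3}{3011} \approx -0.00099635$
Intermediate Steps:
$h{\left(V \right)} = 3 + 5 V$ ($h{\left(V \right)} = 3 + V 5 = 3 + 5 V$)
$P = - \frac{86}{3}$ ($P = - \frac{4}{3} + \frac{3 + 5 \left(3 + 5 \left(-4\right)\right)}{3} = - \frac{4}{3} + \frac{3 + 5 \left(3 - 20\right)}{3} = - \frac{4}{3} + \frac{3 + 5 \left(-17\right)}{3} = - \frac{4}{3} + \frac{3 - 85}{3} = - \frac{4}{3} + \frac{1}{3} \left(-82\right) = - \frac{4}{3} - \frac{82}{3} = - \frac{86}{3} \approx -28.667$)
$\frac{1}{P - 975} = \frac{1}{- \frac{86}{3} - 975} = \frac{1}{- \frac{3011}{3}} = - \frac{3}{3011}$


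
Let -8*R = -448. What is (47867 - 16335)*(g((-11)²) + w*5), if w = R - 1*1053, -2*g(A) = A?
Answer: -159094706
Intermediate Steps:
g(A) = -A/2
R = 56 (R = -⅛*(-448) = 56)
w = -997 (w = 56 - 1*1053 = 56 - 1053 = -997)
(47867 - 16335)*(g((-11)²) + w*5) = (47867 - 16335)*(-½*(-11)² - 997*5) = 31532*(-½*121 - 4985) = 31532*(-121/2 - 4985) = 31532*(-10091/2) = -159094706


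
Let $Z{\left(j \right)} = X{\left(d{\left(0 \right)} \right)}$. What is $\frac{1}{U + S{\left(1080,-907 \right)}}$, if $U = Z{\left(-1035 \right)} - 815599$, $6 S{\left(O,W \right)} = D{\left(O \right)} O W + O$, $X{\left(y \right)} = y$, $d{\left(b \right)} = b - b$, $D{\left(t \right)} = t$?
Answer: $- \frac{1}{177136219} \approx -5.6454 \cdot 10^{-9}$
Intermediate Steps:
$d{\left(b \right)} = 0$
$Z{\left(j \right)} = 0$
$S{\left(O,W \right)} = \frac{O}{6} + \frac{W O^{2}}{6}$ ($S{\left(O,W \right)} = \frac{O O W + O}{6} = \frac{O^{2} W + O}{6} = \frac{W O^{2} + O}{6} = \frac{O + W O^{2}}{6} = \frac{O}{6} + \frac{W O^{2}}{6}$)
$U = -815599$ ($U = 0 - 815599 = -815599$)
$\frac{1}{U + S{\left(1080,-907 \right)}} = \frac{1}{-815599 + \frac{1}{6} \cdot 1080 \left(1 + 1080 \left(-907\right)\right)} = \frac{1}{-815599 + \frac{1}{6} \cdot 1080 \left(1 - 979560\right)} = \frac{1}{-815599 + \frac{1}{6} \cdot 1080 \left(-979559\right)} = \frac{1}{-815599 - 176320620} = \frac{1}{-177136219} = - \frac{1}{177136219}$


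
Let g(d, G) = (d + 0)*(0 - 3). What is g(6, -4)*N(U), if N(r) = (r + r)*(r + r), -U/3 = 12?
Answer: -93312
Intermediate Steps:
U = -36 (U = -3*12 = -36)
N(r) = 4*r² (N(r) = (2*r)*(2*r) = 4*r²)
g(d, G) = -3*d (g(d, G) = d*(-3) = -3*d)
g(6, -4)*N(U) = (-3*6)*(4*(-36)²) = -72*1296 = -18*5184 = -93312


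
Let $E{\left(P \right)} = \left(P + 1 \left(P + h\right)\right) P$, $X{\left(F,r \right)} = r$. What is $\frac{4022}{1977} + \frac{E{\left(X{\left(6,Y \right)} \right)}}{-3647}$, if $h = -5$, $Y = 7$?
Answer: $\frac{2077669}{1030017} \approx 2.0171$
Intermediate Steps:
$E{\left(P \right)} = P \left(-5 + 2 P\right)$ ($E{\left(P \right)} = \left(P + 1 \left(P - 5\right)\right) P = \left(P + 1 \left(-5 + P\right)\right) P = \left(P + \left(-5 + P\right)\right) P = \left(-5 + 2 P\right) P = P \left(-5 + 2 P\right)$)
$\frac{4022}{1977} + \frac{E{\left(X{\left(6,Y \right)} \right)}}{-3647} = \frac{4022}{1977} + \frac{7 \left(-5 + 2 \cdot 7\right)}{-3647} = 4022 \cdot \frac{1}{1977} + 7 \left(-5 + 14\right) \left(- \frac{1}{3647}\right) = \frac{4022}{1977} + 7 \cdot 9 \left(- \frac{1}{3647}\right) = \frac{4022}{1977} + 63 \left(- \frac{1}{3647}\right) = \frac{4022}{1977} - \frac{9}{521} = \frac{2077669}{1030017}$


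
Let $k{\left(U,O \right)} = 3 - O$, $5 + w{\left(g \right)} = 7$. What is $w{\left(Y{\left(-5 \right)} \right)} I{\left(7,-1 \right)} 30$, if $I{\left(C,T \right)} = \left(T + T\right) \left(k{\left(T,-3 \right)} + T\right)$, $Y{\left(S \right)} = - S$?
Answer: $-600$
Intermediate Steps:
$w{\left(g \right)} = 2$ ($w{\left(g \right)} = -5 + 7 = 2$)
$I{\left(C,T \right)} = 2 T \left(6 + T\right)$ ($I{\left(C,T \right)} = \left(T + T\right) \left(\left(3 - -3\right) + T\right) = 2 T \left(\left(3 + 3\right) + T\right) = 2 T \left(6 + T\right)$)
$w{\left(Y{\left(-5 \right)} \right)} I{\left(7,-1 \right)} 30 = 2 \cdot 2 \left(-1\right) \left(6 - 1\right) 30 = 2 \cdot 2 \left(-1\right) 5 \cdot 30 = 2 \left(-10\right) 30 = \left(-20\right) 30 = -600$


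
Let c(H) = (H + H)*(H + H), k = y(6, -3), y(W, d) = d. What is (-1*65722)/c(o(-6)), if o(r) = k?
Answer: -32861/18 ≈ -1825.6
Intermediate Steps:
k = -3
o(r) = -3
c(H) = 4*H² (c(H) = (2*H)*(2*H) = 4*H²)
(-1*65722)/c(o(-6)) = (-1*65722)/((4*(-3)²)) = -65722/(4*9) = -65722/36 = -65722*1/36 = -32861/18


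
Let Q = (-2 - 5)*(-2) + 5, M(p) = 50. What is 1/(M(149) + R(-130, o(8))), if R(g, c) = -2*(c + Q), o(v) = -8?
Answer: 1/28 ≈ 0.035714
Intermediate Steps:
Q = 19 (Q = -7*(-2) + 5 = 14 + 5 = 19)
R(g, c) = -38 - 2*c (R(g, c) = -2*(c + 19) = -2*(19 + c) = -38 - 2*c)
1/(M(149) + R(-130, o(8))) = 1/(50 + (-38 - 2*(-8))) = 1/(50 + (-38 + 16)) = 1/(50 - 22) = 1/28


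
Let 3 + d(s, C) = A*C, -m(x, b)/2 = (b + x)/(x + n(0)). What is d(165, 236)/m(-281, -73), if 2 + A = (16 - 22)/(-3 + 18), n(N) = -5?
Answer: 135707/590 ≈ 230.01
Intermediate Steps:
A = -12/5 (A = -2 + (16 - 22)/(-3 + 18) = -2 - 6/15 = -2 - 6*1/15 = -2 - ⅖ = -12/5 ≈ -2.4000)
m(x, b) = -2*(b + x)/(-5 + x) (m(x, b) = -2*(b + x)/(x - 5) = -2*(b + x)/(-5 + x))
d(s, C) = -3 - 12*C/5
d(165, 236)/m(-281, -73) = (-3 - 12/5*236)/((2*(-1*(-73) - 1*(-281))/(-5 - 281))) = (-3 - 2832/5)/((2*(73 + 281)/(-286))) = -2847/(5*(2*(-1/286)*354)) = -2847/(5*(-354/143)) = -2847/5*(-143/354) = 135707/590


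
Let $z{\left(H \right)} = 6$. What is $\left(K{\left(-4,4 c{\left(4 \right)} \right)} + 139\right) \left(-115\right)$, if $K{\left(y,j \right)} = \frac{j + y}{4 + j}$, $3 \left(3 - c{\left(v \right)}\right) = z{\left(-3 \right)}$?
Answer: $-15985$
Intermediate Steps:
$c{\left(v \right)} = 1$ ($c{\left(v \right)} = 3 - 2 = 1$)
$K{\left(y,j \right)} = \frac{j + y}{4 + j}$
$\left(K{\left(-4,4 c{\left(4 \right)} \right)} + 139\right) \left(-115\right) = \left(\frac{4 \cdot 1 - 4}{4 + 4 \cdot 1} + 139\right) \left(-115\right) = \left(\frac{4 - 4}{4 + 4} + 139\right) \left(-115\right) = \left(\frac{1}{8} \cdot 0 + 139\right) \left(-115\right) = \left(0 + 139\right) \left(-115\right) = 139 \left(-115\right) = -15985$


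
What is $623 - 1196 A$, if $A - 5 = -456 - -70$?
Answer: $456299$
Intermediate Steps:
$A = -381$ ($A = 5 - 386 = -381$)
$623 - 1196 A = 623 - -455676 = 623 + 455676 = 456299$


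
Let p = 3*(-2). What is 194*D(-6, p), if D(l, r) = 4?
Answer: 776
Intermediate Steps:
p = -6
194*D(-6, p) = 194*4 = 776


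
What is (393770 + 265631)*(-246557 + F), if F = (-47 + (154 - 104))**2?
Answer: -162573997748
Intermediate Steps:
F = 9 (F = (-47 + 50)**2 = 3**2 = 9)
(393770 + 265631)*(-246557 + F) = (393770 + 265631)*(-246557 + 9) = 659401*(-246548) = -162573997748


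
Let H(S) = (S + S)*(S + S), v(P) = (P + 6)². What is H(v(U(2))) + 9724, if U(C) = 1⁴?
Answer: 19328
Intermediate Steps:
U(C) = 1
v(P) = (6 + P)²
H(S) = 4*S² (H(S) = (2*S)*(2*S) = 4*S²)
H(v(U(2))) + 9724 = 4*((6 + 1)²)² + 9724 = 4*(7²)² + 9724 = 4*49² + 9724 = 4*2401 + 9724 = 9604 + 9724 = 19328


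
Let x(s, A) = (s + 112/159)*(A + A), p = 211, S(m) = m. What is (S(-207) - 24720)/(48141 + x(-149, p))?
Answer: 3963393/2295919 ≈ 1.7263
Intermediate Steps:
x(s, A) = 2*A*(112/159 + s) (x(s, A) = (s + 112*(1/159))*(2*A) = (s + 112/159)*(2*A) = (112/159 + s)*(2*A) = 2*A*(112/159 + s))
(S(-207) - 24720)/(48141 + x(-149, p)) = (-207 - 24720)/(48141 + (2/159)*211*(112 + 159*(-149))) = -24927/(48141 + (2/159)*211*(112 - 23691)) = -24927/(48141 + (2/159)*211*(-23579)) = -24927/(48141 - 9950338/159) = -24927/(-2295919/159) = -24927*(-159/2295919) = 3963393/2295919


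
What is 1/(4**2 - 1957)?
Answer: -1/1941 ≈ -0.00051520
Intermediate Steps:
1/(4**2 - 1957) = 1/(16 - 1957) = 1/(-1941) = -1/1941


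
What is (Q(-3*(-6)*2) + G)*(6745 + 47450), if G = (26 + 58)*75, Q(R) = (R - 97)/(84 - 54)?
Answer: 682636607/2 ≈ 3.4132e+8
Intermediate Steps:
Q(R) = -97/30 + R/30 (Q(R) = (-97 + R)/30 = (-97 + R)*(1/30) = -97/30 + R/30)
G = 6300 (G = 84*75 = 6300)
(Q(-3*(-6)*2) + G)*(6745 + 47450) = ((-97/30 + (-3*(-6)*2)/30) + 6300)*(6745 + 47450) = ((-97/30 + (18*2)/30) + 6300)*54195 = ((-97/30 + (1/30)*36) + 6300)*54195 = ((-97/30 + 6/5) + 6300)*54195 = (-61/30 + 6300)*54195 = (188939/30)*54195 = 682636607/2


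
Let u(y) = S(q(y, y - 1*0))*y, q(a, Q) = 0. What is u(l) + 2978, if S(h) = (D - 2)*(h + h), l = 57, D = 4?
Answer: 2978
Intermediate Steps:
S(h) = 4*h (S(h) = (4 - 2)*(h + h) = 2*(2*h) = 4*h)
u(y) = 0 (u(y) = (4*0)*y = 0*y = 0)
u(l) + 2978 = 0 + 2978 = 2978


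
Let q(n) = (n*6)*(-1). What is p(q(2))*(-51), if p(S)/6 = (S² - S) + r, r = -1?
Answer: -47430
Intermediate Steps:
q(n) = -6*n (q(n) = (6*n)*(-1) = -6*n)
p(S) = -6 - 6*S + 6*S² (p(S) = 6*((S² - S) - 1) = 6*(-1 + S² - S) = -6 - 6*S + 6*S²)
p(q(2))*(-51) = (-6 - (-36)*2 + 6*(-6*2)²)*(-51) = (-6 - 6*(-12) + 6*(-12)²)*(-51) = (-6 + 72 + 6*144)*(-51) = (-6 + 72 + 864)*(-51) = 930*(-51) = -47430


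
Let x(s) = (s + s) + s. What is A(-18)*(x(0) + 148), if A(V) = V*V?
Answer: 47952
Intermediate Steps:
x(s) = 3*s (x(s) = 2*s + s = 3*s)
A(V) = V²
A(-18)*(x(0) + 148) = (-18)²*(3*0 + 148) = 324*(0 + 148) = 324*148 = 47952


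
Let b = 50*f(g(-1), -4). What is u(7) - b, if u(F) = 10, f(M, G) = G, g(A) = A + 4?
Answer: 210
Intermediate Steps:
g(A) = 4 + A
b = -200 (b = 50*(-4) = -200)
u(7) - b = 10 - 1*(-200) = 10 + 200 = 210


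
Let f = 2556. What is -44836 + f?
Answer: -42280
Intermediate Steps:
-44836 + f = -44836 + 2556 = -42280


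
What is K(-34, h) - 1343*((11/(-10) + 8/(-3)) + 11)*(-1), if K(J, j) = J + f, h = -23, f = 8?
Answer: 290651/30 ≈ 9688.4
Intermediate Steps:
K(J, j) = 8 + J (K(J, j) = J + 8 = 8 + J)
K(-34, h) - 1343*((11/(-10) + 8/(-3)) + 11)*(-1) = (8 - 34) - 1343*((11/(-10) + 8/(-3)) + 11)*(-1) = -26 - 1343*((11*(-⅒) + 8*(-⅓)) + 11)*(-1) = -26 - 1343*((-11/10 - 8/3) + 11)*(-1) = -26 - 1343*(-113/30 + 11)*(-1) = -26 - 291431*(-1)/30 = -26 - 1343*(-217/30) = -26 + 291431/30 = 290651/30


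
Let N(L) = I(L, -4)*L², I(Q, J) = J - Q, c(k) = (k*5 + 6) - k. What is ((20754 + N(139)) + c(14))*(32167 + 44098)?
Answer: -209125265055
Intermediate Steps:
c(k) = 6 + 4*k (c(k) = (5*k + 6) - k = (6 + 5*k) - k = 6 + 4*k)
N(L) = L²*(-4 - L) (N(L) = (-4 - L)*L² = L²*(-4 - L))
((20754 + N(139)) + c(14))*(32167 + 44098) = ((20754 + 139²*(-4 - 1*139)) + (6 + 4*14))*(32167 + 44098) = ((20754 + 19321*(-4 - 139)) + (6 + 56))*76265 = ((20754 + 19321*(-143)) + 62)*76265 = ((20754 - 2762903) + 62)*76265 = (-2742149 + 62)*76265 = -2742087*76265 = -209125265055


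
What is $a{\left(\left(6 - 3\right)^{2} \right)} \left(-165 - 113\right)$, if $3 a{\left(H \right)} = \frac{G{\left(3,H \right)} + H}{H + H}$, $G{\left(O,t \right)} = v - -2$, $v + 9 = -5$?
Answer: $\frac{139}{9} \approx 15.444$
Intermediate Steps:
$v = -14$ ($v = -9 - 5 = -14$)
$G{\left(O,t \right)} = -12$ ($G{\left(O,t \right)} = -14 - -2 = -14 + 2 = -12$)
$a{\left(H \right)} = \frac{-12 + H}{6 H}$ ($a{\left(H \right)} = \frac{\left(-12 + H\right) \frac{1}{H + H}}{3} = \frac{\left(-12 + H\right) \frac{1}{2 H}}{3} = \frac{\frac{1}{2} \frac{1}{H} \left(-12 + H\right)}{3} = \frac{-12 + H}{6 H}$)
$a{\left(\left(6 - 3\right)^{2} \right)} \left(-165 - 113\right) = \frac{-12 + \left(6 - 3\right)^{2}}{6 \left(6 - 3\right)^{2}} \left(-165 - 113\right) = \frac{-12 + 3^{2}}{6 \cdot 3^{2}} \left(-165 - 113\right) = \frac{-12 + 9}{6 \cdot 9} \left(-278\right) = \frac{1}{6} \cdot \frac{1}{9} \left(-3\right) \left(-278\right) = \left(- \frac{1}{18}\right) \left(-278\right) = \frac{139}{9}$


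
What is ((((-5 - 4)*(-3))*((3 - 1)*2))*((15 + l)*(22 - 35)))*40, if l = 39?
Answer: -3032640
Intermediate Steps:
((((-5 - 4)*(-3))*((3 - 1)*2))*((15 + l)*(22 - 35)))*40 = ((((-5 - 4)*(-3))*((3 - 1)*2))*((15 + 39)*(22 - 35)))*40 = (((-9*(-3))*(2*2))*(54*(-13)))*40 = ((27*4)*(-702))*40 = (108*(-702))*40 = -75816*40 = -3032640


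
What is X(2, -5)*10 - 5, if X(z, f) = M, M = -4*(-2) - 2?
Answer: 55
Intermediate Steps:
M = 6 (M = 8 - 2 = 6)
X(z, f) = 6
X(2, -5)*10 - 5 = 6*10 - 5 = 60 - 5 = 55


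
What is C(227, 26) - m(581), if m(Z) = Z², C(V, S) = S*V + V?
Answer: -331432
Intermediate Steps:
C(V, S) = V + S*V
C(227, 26) - m(581) = 227*(1 + 26) - 1*581² = 227*27 - 1*337561 = 6129 - 337561 = -331432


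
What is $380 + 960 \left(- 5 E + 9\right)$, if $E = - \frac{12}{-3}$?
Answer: $-10180$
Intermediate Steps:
$E = 4$ ($E = \left(-12\right) \left(- \frac{1}{3}\right) = 4$)
$380 + 960 \left(- 5 E + 9\right) = 380 + 960 \left(\left(-5\right) 4 + 9\right) = 380 + 960 \left(-20 + 9\right) = 380 + 960 \left(-11\right) = 380 - 10560 = -10180$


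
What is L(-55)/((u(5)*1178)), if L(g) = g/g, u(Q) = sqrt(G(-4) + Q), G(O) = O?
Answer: 1/1178 ≈ 0.00084890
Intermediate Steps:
u(Q) = sqrt(-4 + Q)
L(g) = 1
L(-55)/((u(5)*1178)) = 1/(sqrt(-4 + 5)*1178) = 1/(sqrt(1)*1178) = 1/(1*1178) = 1/1178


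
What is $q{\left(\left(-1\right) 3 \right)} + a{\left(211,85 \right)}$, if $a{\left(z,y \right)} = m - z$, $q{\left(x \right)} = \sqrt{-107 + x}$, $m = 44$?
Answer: $-167 + i \sqrt{110} \approx -167.0 + 10.488 i$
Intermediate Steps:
$a{\left(z,y \right)} = 44 - z$
$q{\left(\left(-1\right) 3 \right)} + a{\left(211,85 \right)} = \sqrt{-107 - 3} + \left(44 - 211\right) = \sqrt{-110} - 167 = i \sqrt{110} - 167 = -167 + i \sqrt{110}$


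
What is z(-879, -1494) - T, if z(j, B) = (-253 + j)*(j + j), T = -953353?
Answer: 2943409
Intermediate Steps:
z(j, B) = 2*j*(-253 + j) (z(j, B) = (-253 + j)*(2*j) = 2*j*(-253 + j))
z(-879, -1494) - T = 2*(-879)*(-253 - 879) - 1*(-953353) = 2*(-879)*(-1132) + 953353 = 1990056 + 953353 = 2943409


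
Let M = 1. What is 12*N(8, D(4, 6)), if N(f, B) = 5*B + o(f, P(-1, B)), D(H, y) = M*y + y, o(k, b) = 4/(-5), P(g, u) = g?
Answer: 3552/5 ≈ 710.40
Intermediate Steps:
o(k, b) = -⅘ (o(k, b) = 4*(-⅕) = -⅘)
D(H, y) = 2*y (D(H, y) = 1*y + y = y + y = 2*y)
N(f, B) = -⅘ + 5*B (N(f, B) = 5*B - ⅘ = -⅘ + 5*B)
12*N(8, D(4, 6)) = 12*(-⅘ + 5*(2*6)) = 12*(-⅘ + 5*12) = 12*(-⅘ + 60) = 12*(296/5) = 3552/5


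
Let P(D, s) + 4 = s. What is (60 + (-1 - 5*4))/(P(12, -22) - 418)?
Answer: -13/148 ≈ -0.087838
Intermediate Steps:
P(D, s) = -4 + s
(60 + (-1 - 5*4))/(P(12, -22) - 418) = (60 + (-1 - 5*4))/((-4 - 22) - 418) = (60 + (-1 - 20))/(-26 - 418) = (60 - 21)/(-444) = 39*(-1/444) = -13/148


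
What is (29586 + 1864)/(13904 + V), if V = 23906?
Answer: 3145/3781 ≈ 0.83179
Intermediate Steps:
(29586 + 1864)/(13904 + V) = (29586 + 1864)/(13904 + 23906) = 31450/37810 = 31450*(1/37810) = 3145/3781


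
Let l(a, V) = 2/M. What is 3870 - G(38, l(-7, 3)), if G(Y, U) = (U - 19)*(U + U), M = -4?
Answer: 7701/2 ≈ 3850.5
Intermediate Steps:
l(a, V) = -1/2 (l(a, V) = 2/(-4) = 2*(-1/4) = -1/2)
G(Y, U) = 2*U*(-19 + U) (G(Y, U) = (-19 + U)*(2*U) = 2*U*(-19 + U))
3870 - G(38, l(-7, 3)) = 3870 - 2*(-1)*(-19 - 1/2)/2 = 3870 - 2*(-1)*(-39)/(2*2) = 3870 - 1*39/2 = 3870 - 39/2 = 7701/2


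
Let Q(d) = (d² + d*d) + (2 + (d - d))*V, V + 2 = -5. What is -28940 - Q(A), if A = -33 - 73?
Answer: -51398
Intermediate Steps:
V = -7 (V = -2 - 5 = -7)
A = -106
Q(d) = -14 + 2*d² (Q(d) = (d² + d*d) + (2 + (d - d))*(-7) = (d² + d²) + (2 + 0)*(-7) = 2*d² + 2*(-7) = 2*d² - 14 = -14 + 2*d²)
-28940 - Q(A) = -28940 - (-14 + 2*(-106)²) = -28940 - (-14 + 2*11236) = -28940 - (-14 + 22472) = -28940 - 1*22458 = -28940 - 22458 = -51398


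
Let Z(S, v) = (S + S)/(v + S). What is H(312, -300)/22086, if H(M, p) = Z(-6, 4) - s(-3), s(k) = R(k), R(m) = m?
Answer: 1/2454 ≈ 0.00040750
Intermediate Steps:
Z(S, v) = 2*S/(S + v) (Z(S, v) = (2*S)/(S + v) = 2*S/(S + v))
s(k) = k
H(M, p) = 9 (H(M, p) = 2*(-6)/(-6 + 4) - 1*(-3) = 2*(-6)/(-2) + 3 = 2*(-6)*(-1/2) + 3 = 6 + 3 = 9)
H(312, -300)/22086 = 9/22086 = 9*(1/22086) = 1/2454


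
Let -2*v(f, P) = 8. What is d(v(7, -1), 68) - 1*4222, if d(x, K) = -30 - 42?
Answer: -4294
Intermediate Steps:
v(f, P) = -4 (v(f, P) = -½*8 = -4)
d(x, K) = -72
d(v(7, -1), 68) - 1*4222 = -72 - 1*4222 = -72 - 4222 = -4294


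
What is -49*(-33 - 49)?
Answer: 4018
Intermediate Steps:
-49*(-33 - 49) = -49*(-82) = 4018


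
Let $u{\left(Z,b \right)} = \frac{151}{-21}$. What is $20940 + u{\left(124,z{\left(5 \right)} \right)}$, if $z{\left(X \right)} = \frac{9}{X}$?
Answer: $\frac{439589}{21} \approx 20933.0$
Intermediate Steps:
$u{\left(Z,b \right)} = - \frac{151}{21}$ ($u{\left(Z,b \right)} = 151 \left(- \frac{1}{21}\right) = - \frac{151}{21}$)
$20940 + u{\left(124,z{\left(5 \right)} \right)} = 20940 - \frac{151}{21} = \frac{439589}{21}$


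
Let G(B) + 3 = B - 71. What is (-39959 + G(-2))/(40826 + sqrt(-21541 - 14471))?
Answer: -817234455/833399144 + 40035*I*sqrt(9003)/833399144 ≈ -0.9806 + 0.0045581*I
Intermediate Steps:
G(B) = -74 + B (G(B) = -3 + (B - 71) = -3 + (-71 + B) = -74 + B)
(-39959 + G(-2))/(40826 + sqrt(-21541 - 14471)) = (-39959 + (-74 - 2))/(40826 + sqrt(-21541 - 14471)) = (-39959 - 76)/(40826 + sqrt(-36012)) = -40035/(40826 + 2*I*sqrt(9003))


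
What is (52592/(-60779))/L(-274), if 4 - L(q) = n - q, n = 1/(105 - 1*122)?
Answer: 894064/278914831 ≈ 0.0032055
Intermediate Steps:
n = -1/17 (n = 1/(105 - 122) = 1/(-17) = -1/17 ≈ -0.058824)
L(q) = 69/17 + q (L(q) = 4 - (-1/17 - q) = 4 + (1/17 + q) = 69/17 + q)
(52592/(-60779))/L(-274) = (52592/(-60779))/(69/17 - 274) = (52592*(-1/60779))/(-4589/17) = -52592/60779*(-17/4589) = 894064/278914831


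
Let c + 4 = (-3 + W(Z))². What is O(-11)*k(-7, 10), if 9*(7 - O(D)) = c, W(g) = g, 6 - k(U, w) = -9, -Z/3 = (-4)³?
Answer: -178270/3 ≈ -59423.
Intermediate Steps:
Z = 192 (Z = -3*(-4)³ = -3*(-64) = 192)
k(U, w) = 15 (k(U, w) = 6 - 1*(-9) = 6 + 9 = 15)
c = 35717 (c = -4 + (-3 + 192)² = -4 + 189² = -4 + 35721 = 35717)
O(D) = -35654/9 (O(D) = 7 - ⅑*35717 = 7 - 35717/9 = -35654/9)
O(-11)*k(-7, 10) = -35654/9*15 = -178270/3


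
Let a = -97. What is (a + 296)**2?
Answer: 39601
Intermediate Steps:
(a + 296)**2 = (-97 + 296)**2 = 199**2 = 39601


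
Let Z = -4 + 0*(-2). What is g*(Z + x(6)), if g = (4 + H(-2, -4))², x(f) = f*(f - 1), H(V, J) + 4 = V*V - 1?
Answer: 234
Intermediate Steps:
H(V, J) = -5 + V² (H(V, J) = -4 + (V*V - 1) = -4 + (V² - 1) = -4 + (-1 + V²) = -5 + V²)
x(f) = f*(-1 + f)
Z = -4 (Z = -4 + 0 = -4)
g = 9 (g = (4 + (-5 + (-2)²))² = (4 + (-5 + 4))² = (4 - 1)² = 3² = 9)
g*(Z + x(6)) = 9*(-4 + 6*(-1 + 6)) = 9*(-4 + 6*5) = 9*(-4 + 30) = 9*26 = 234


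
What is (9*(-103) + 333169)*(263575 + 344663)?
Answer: 202082209596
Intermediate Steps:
(9*(-103) + 333169)*(263575 + 344663) = (-927 + 333169)*608238 = 332242*608238 = 202082209596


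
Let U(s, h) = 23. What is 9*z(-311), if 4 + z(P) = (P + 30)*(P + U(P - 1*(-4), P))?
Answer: 728316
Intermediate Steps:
z(P) = -4 + (23 + P)*(30 + P) (z(P) = -4 + (P + 30)*(P + 23) = -4 + (30 + P)*(23 + P) = -4 + (23 + P)*(30 + P))
9*z(-311) = 9*(686 + (-311)² + 53*(-311)) = 9*(686 + 96721 - 16483) = 9*80924 = 728316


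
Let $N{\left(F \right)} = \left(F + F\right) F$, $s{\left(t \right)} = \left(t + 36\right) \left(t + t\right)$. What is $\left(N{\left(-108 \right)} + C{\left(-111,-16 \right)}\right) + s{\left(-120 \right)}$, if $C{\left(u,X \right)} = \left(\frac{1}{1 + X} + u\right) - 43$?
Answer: $\frac{650009}{15} \approx 43334.0$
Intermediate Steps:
$C{\left(u,X \right)} = -43 + u + \frac{1}{1 + X}$ ($C{\left(u,X \right)} = \left(u + \frac{1}{1 + X}\right) - 43 = -43 + u + \frac{1}{1 + X}$)
$s{\left(t \right)} = 2 t \left(36 + t\right)$ ($s{\left(t \right)} = \left(36 + t\right) 2 t = 2 t \left(36 + t\right)$)
$N{\left(F \right)} = 2 F^{2}$ ($N{\left(F \right)} = 2 F F = 2 F^{2}$)
$\left(N{\left(-108 \right)} + C{\left(-111,-16 \right)}\right) + s{\left(-120 \right)} = \left(2 \left(-108\right)^{2} + \frac{-42 - 111 - -688 - -1776}{1 - 16}\right) + 2 \left(-120\right) \left(36 - 120\right) = \left(2 \cdot 11664 + \frac{-42 - 111 + 688 + 1776}{-15}\right) + 2 \left(-120\right) \left(-84\right) = \left(23328 - \frac{2311}{15}\right) + 20160 = \frac{347609}{15} + 20160 = \frac{650009}{15}$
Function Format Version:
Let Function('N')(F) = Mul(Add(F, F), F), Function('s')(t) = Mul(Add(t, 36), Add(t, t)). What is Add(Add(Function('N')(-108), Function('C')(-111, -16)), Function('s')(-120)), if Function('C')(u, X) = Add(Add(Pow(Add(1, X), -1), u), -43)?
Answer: Rational(650009, 15) ≈ 43334.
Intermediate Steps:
Function('C')(u, X) = Add(-43, u, Pow(Add(1, X), -1)) (Function('C')(u, X) = Add(Add(u, Pow(Add(1, X), -1)), -43) = Add(-43, u, Pow(Add(1, X), -1)))
Function('s')(t) = Mul(2, t, Add(36, t)) (Function('s')(t) = Mul(Add(36, t), Mul(2, t)) = Mul(2, t, Add(36, t)))
Function('N')(F) = Mul(2, Pow(F, 2)) (Function('N')(F) = Mul(Mul(2, F), F) = Mul(2, Pow(F, 2)))
Add(Add(Function('N')(-108), Function('C')(-111, -16)), Function('s')(-120)) = Add(Add(Mul(2, Pow(-108, 2)), Mul(Pow(Add(1, -16), -1), Add(-42, -111, Mul(-43, -16), Mul(-16, -111)))), Mul(2, -120, Add(36, -120))) = Add(Add(Mul(2, 11664), Mul(Pow(-15, -1), Add(-42, -111, 688, 1776))), Mul(2, -120, -84)) = Add(Add(23328, Mul(Rational(-1, 15), 2311)), 20160) = Add(Add(23328, Rational(-2311, 15)), 20160) = Add(Rational(347609, 15), 20160) = Rational(650009, 15)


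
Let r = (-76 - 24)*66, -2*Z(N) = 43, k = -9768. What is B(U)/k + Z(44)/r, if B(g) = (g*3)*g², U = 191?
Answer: -1045179059/488400 ≈ -2140.0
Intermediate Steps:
Z(N) = -43/2 (Z(N) = -½*43 = -43/2)
B(g) = 3*g³ (B(g) = (3*g)*g² = 3*g³)
r = -6600 (r = -100*66 = -6600)
B(U)/k + Z(44)/r = (3*191³)/(-9768) - 43/2/(-6600) = (3*6967871)*(-1/9768) - 43/2*(-1/6600) = 20903613*(-1/9768) + 43/13200 = -6967871/3256 + 43/13200 = -1045179059/488400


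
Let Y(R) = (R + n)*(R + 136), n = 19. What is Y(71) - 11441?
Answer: 7189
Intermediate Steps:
Y(R) = (19 + R)*(136 + R) (Y(R) = (R + 19)*(R + 136) = (19 + R)*(136 + R))
Y(71) - 11441 = (2584 + 71² + 155*71) - 11441 = (2584 + 5041 + 11005) - 11441 = 18630 - 11441 = 7189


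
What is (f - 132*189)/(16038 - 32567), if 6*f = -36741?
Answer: 62143/33058 ≈ 1.8798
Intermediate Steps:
f = -12247/2 (f = (⅙)*(-36741) = -12247/2 ≈ -6123.5)
(f - 132*189)/(16038 - 32567) = (-12247/2 - 132*189)/(16038 - 32567) = (-12247/2 - 24948)/(-16529) = -62143/2*(-1/16529) = 62143/33058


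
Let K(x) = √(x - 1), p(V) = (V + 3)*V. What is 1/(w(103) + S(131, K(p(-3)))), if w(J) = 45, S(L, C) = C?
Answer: 45/2026 - I/2026 ≈ 0.022211 - 0.00049358*I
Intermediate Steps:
p(V) = V*(3 + V) (p(V) = (3 + V)*V = V*(3 + V))
K(x) = √(-1 + x)
1/(w(103) + S(131, K(p(-3)))) = 1/(45 + √(-1 - 3*(3 - 3))) = 1/(45 + √(-1 - 3*0)) = 1/(45 + √(-1 + 0)) = 1/(45 + √(-1)) = 1/(45 + I) = (45 - I)/2026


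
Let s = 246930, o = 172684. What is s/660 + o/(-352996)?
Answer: 725427757/1941478 ≈ 373.65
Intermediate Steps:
s/660 + o/(-352996) = 246930/660 + 172684/(-352996) = 246930*(1/660) + 172684*(-1/352996) = 8231/22 - 43171/88249 = 725427757/1941478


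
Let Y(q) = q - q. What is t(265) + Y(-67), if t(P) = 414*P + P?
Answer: 109975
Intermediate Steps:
Y(q) = 0
t(P) = 415*P
t(265) + Y(-67) = 415*265 + 0 = 109975 + 0 = 109975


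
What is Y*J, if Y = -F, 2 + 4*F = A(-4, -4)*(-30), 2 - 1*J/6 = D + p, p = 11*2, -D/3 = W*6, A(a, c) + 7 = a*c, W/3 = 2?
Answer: 35904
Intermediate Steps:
W = 6 (W = 3*2 = 6)
A(a, c) = -7 + a*c
D = -108 (D = -18*6 = -3*36 = -108)
p = 22
J = 528 (J = 12 - 6*(-108 + 22) = 12 - 6*(-86) = 12 + 516 = 528)
F = -68 (F = -½ + ((-7 - 4*(-4))*(-30))/4 = -½ + ((-7 + 16)*(-30))/4 = -½ + (9*(-30))/4 = -½ + (¼)*(-270) = -½ - 135/2 = -68)
Y = 68 (Y = -1*(-68) = 68)
Y*J = 68*528 = 35904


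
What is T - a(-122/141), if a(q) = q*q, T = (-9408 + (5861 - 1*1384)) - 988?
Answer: -117690523/19881 ≈ -5919.8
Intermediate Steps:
T = -5919 (T = (-9408 + (5861 - 1384)) - 988 = (-9408 + 4477) - 988 = -4931 - 988 = -5919)
a(q) = q**2
T - a(-122/141) = -5919 - (-122/141)**2 = -5919 - 1*14884/19881 = -5919 - 14884/19881 = -117690523/19881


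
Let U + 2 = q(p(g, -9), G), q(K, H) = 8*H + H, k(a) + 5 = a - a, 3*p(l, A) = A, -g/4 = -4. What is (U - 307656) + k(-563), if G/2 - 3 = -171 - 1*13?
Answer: -310921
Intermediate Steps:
g = 16 (g = -4*(-4) = 16)
p(l, A) = A/3
G = -362 (G = 6 + 2*(-171 - 1*13) = 6 + 2*(-171 - 13) = 6 + 2*(-184) = 6 - 368 = -362)
k(a) = -5 (k(a) = -5 + (a - a) = -5 + 0 = -5)
q(K, H) = 9*H
U = -3260 (U = -2 + 9*(-362) = -2 - 3258 = -3260)
(U - 307656) + k(-563) = (-3260 - 307656) - 5 = -310916 - 5 = -310921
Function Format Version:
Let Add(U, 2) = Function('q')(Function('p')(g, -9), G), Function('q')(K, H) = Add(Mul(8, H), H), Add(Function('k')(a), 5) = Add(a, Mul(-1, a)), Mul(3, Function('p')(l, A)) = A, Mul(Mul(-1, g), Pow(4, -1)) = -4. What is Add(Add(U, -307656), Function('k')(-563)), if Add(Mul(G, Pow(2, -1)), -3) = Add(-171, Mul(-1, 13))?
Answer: -310921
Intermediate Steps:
g = 16 (g = Mul(-4, -4) = 16)
Function('p')(l, A) = Mul(Rational(1, 3), A)
G = -362 (G = Add(6, Mul(2, Add(-171, Mul(-1, 13)))) = Add(6, Mul(2, Add(-171, -13))) = Add(6, Mul(2, -184)) = Add(6, -368) = -362)
Function('k')(a) = -5 (Function('k')(a) = Add(-5, Add(a, Mul(-1, a))) = Add(-5, 0) = -5)
Function('q')(K, H) = Mul(9, H)
U = -3260 (U = Add(-2, Mul(9, -362)) = Add(-2, -3258) = -3260)
Add(Add(U, -307656), Function('k')(-563)) = Add(Add(-3260, -307656), -5) = Add(-310916, -5) = -310921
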